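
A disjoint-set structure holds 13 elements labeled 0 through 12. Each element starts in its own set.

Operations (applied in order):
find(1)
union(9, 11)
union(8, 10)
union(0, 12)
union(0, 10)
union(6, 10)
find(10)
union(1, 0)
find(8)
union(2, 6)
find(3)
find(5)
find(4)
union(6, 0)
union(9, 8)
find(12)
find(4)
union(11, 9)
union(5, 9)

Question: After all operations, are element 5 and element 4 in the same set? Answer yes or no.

Step 1: find(1) -> no change; set of 1 is {1}
Step 2: union(9, 11) -> merged; set of 9 now {9, 11}
Step 3: union(8, 10) -> merged; set of 8 now {8, 10}
Step 4: union(0, 12) -> merged; set of 0 now {0, 12}
Step 5: union(0, 10) -> merged; set of 0 now {0, 8, 10, 12}
Step 6: union(6, 10) -> merged; set of 6 now {0, 6, 8, 10, 12}
Step 7: find(10) -> no change; set of 10 is {0, 6, 8, 10, 12}
Step 8: union(1, 0) -> merged; set of 1 now {0, 1, 6, 8, 10, 12}
Step 9: find(8) -> no change; set of 8 is {0, 1, 6, 8, 10, 12}
Step 10: union(2, 6) -> merged; set of 2 now {0, 1, 2, 6, 8, 10, 12}
Step 11: find(3) -> no change; set of 3 is {3}
Step 12: find(5) -> no change; set of 5 is {5}
Step 13: find(4) -> no change; set of 4 is {4}
Step 14: union(6, 0) -> already same set; set of 6 now {0, 1, 2, 6, 8, 10, 12}
Step 15: union(9, 8) -> merged; set of 9 now {0, 1, 2, 6, 8, 9, 10, 11, 12}
Step 16: find(12) -> no change; set of 12 is {0, 1, 2, 6, 8, 9, 10, 11, 12}
Step 17: find(4) -> no change; set of 4 is {4}
Step 18: union(11, 9) -> already same set; set of 11 now {0, 1, 2, 6, 8, 9, 10, 11, 12}
Step 19: union(5, 9) -> merged; set of 5 now {0, 1, 2, 5, 6, 8, 9, 10, 11, 12}
Set of 5: {0, 1, 2, 5, 6, 8, 9, 10, 11, 12}; 4 is not a member.

Answer: no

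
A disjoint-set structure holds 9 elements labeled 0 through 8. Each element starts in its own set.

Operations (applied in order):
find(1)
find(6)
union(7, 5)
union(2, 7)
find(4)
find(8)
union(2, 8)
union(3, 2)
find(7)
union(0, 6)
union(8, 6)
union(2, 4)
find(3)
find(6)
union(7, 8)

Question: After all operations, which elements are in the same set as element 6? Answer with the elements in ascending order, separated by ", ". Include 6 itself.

Answer: 0, 2, 3, 4, 5, 6, 7, 8

Derivation:
Step 1: find(1) -> no change; set of 1 is {1}
Step 2: find(6) -> no change; set of 6 is {6}
Step 3: union(7, 5) -> merged; set of 7 now {5, 7}
Step 4: union(2, 7) -> merged; set of 2 now {2, 5, 7}
Step 5: find(4) -> no change; set of 4 is {4}
Step 6: find(8) -> no change; set of 8 is {8}
Step 7: union(2, 8) -> merged; set of 2 now {2, 5, 7, 8}
Step 8: union(3, 2) -> merged; set of 3 now {2, 3, 5, 7, 8}
Step 9: find(7) -> no change; set of 7 is {2, 3, 5, 7, 8}
Step 10: union(0, 6) -> merged; set of 0 now {0, 6}
Step 11: union(8, 6) -> merged; set of 8 now {0, 2, 3, 5, 6, 7, 8}
Step 12: union(2, 4) -> merged; set of 2 now {0, 2, 3, 4, 5, 6, 7, 8}
Step 13: find(3) -> no change; set of 3 is {0, 2, 3, 4, 5, 6, 7, 8}
Step 14: find(6) -> no change; set of 6 is {0, 2, 3, 4, 5, 6, 7, 8}
Step 15: union(7, 8) -> already same set; set of 7 now {0, 2, 3, 4, 5, 6, 7, 8}
Component of 6: {0, 2, 3, 4, 5, 6, 7, 8}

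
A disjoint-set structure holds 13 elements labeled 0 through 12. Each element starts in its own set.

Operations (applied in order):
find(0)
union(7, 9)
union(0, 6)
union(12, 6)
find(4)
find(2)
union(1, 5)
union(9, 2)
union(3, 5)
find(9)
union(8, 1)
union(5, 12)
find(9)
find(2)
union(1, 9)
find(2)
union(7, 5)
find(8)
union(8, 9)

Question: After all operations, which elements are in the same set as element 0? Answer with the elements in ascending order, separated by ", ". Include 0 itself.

Answer: 0, 1, 2, 3, 5, 6, 7, 8, 9, 12

Derivation:
Step 1: find(0) -> no change; set of 0 is {0}
Step 2: union(7, 9) -> merged; set of 7 now {7, 9}
Step 3: union(0, 6) -> merged; set of 0 now {0, 6}
Step 4: union(12, 6) -> merged; set of 12 now {0, 6, 12}
Step 5: find(4) -> no change; set of 4 is {4}
Step 6: find(2) -> no change; set of 2 is {2}
Step 7: union(1, 5) -> merged; set of 1 now {1, 5}
Step 8: union(9, 2) -> merged; set of 9 now {2, 7, 9}
Step 9: union(3, 5) -> merged; set of 3 now {1, 3, 5}
Step 10: find(9) -> no change; set of 9 is {2, 7, 9}
Step 11: union(8, 1) -> merged; set of 8 now {1, 3, 5, 8}
Step 12: union(5, 12) -> merged; set of 5 now {0, 1, 3, 5, 6, 8, 12}
Step 13: find(9) -> no change; set of 9 is {2, 7, 9}
Step 14: find(2) -> no change; set of 2 is {2, 7, 9}
Step 15: union(1, 9) -> merged; set of 1 now {0, 1, 2, 3, 5, 6, 7, 8, 9, 12}
Step 16: find(2) -> no change; set of 2 is {0, 1, 2, 3, 5, 6, 7, 8, 9, 12}
Step 17: union(7, 5) -> already same set; set of 7 now {0, 1, 2, 3, 5, 6, 7, 8, 9, 12}
Step 18: find(8) -> no change; set of 8 is {0, 1, 2, 3, 5, 6, 7, 8, 9, 12}
Step 19: union(8, 9) -> already same set; set of 8 now {0, 1, 2, 3, 5, 6, 7, 8, 9, 12}
Component of 0: {0, 1, 2, 3, 5, 6, 7, 8, 9, 12}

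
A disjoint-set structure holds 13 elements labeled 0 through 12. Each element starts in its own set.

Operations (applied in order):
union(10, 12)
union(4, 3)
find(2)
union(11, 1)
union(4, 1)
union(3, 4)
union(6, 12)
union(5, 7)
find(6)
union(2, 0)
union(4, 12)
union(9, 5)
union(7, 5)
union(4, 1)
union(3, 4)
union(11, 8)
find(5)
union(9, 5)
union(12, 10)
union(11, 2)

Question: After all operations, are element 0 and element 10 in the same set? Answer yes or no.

Step 1: union(10, 12) -> merged; set of 10 now {10, 12}
Step 2: union(4, 3) -> merged; set of 4 now {3, 4}
Step 3: find(2) -> no change; set of 2 is {2}
Step 4: union(11, 1) -> merged; set of 11 now {1, 11}
Step 5: union(4, 1) -> merged; set of 4 now {1, 3, 4, 11}
Step 6: union(3, 4) -> already same set; set of 3 now {1, 3, 4, 11}
Step 7: union(6, 12) -> merged; set of 6 now {6, 10, 12}
Step 8: union(5, 7) -> merged; set of 5 now {5, 7}
Step 9: find(6) -> no change; set of 6 is {6, 10, 12}
Step 10: union(2, 0) -> merged; set of 2 now {0, 2}
Step 11: union(4, 12) -> merged; set of 4 now {1, 3, 4, 6, 10, 11, 12}
Step 12: union(9, 5) -> merged; set of 9 now {5, 7, 9}
Step 13: union(7, 5) -> already same set; set of 7 now {5, 7, 9}
Step 14: union(4, 1) -> already same set; set of 4 now {1, 3, 4, 6, 10, 11, 12}
Step 15: union(3, 4) -> already same set; set of 3 now {1, 3, 4, 6, 10, 11, 12}
Step 16: union(11, 8) -> merged; set of 11 now {1, 3, 4, 6, 8, 10, 11, 12}
Step 17: find(5) -> no change; set of 5 is {5, 7, 9}
Step 18: union(9, 5) -> already same set; set of 9 now {5, 7, 9}
Step 19: union(12, 10) -> already same set; set of 12 now {1, 3, 4, 6, 8, 10, 11, 12}
Step 20: union(11, 2) -> merged; set of 11 now {0, 1, 2, 3, 4, 6, 8, 10, 11, 12}
Set of 0: {0, 1, 2, 3, 4, 6, 8, 10, 11, 12}; 10 is a member.

Answer: yes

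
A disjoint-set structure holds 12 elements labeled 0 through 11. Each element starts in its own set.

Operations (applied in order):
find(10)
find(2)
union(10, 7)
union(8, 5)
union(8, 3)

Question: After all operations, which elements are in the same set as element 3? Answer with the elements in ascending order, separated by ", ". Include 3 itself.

Step 1: find(10) -> no change; set of 10 is {10}
Step 2: find(2) -> no change; set of 2 is {2}
Step 3: union(10, 7) -> merged; set of 10 now {7, 10}
Step 4: union(8, 5) -> merged; set of 8 now {5, 8}
Step 5: union(8, 3) -> merged; set of 8 now {3, 5, 8}
Component of 3: {3, 5, 8}

Answer: 3, 5, 8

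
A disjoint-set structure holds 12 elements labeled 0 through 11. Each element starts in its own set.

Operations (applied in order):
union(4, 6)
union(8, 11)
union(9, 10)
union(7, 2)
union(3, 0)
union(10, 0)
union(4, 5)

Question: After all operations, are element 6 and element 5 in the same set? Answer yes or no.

Step 1: union(4, 6) -> merged; set of 4 now {4, 6}
Step 2: union(8, 11) -> merged; set of 8 now {8, 11}
Step 3: union(9, 10) -> merged; set of 9 now {9, 10}
Step 4: union(7, 2) -> merged; set of 7 now {2, 7}
Step 5: union(3, 0) -> merged; set of 3 now {0, 3}
Step 6: union(10, 0) -> merged; set of 10 now {0, 3, 9, 10}
Step 7: union(4, 5) -> merged; set of 4 now {4, 5, 6}
Set of 6: {4, 5, 6}; 5 is a member.

Answer: yes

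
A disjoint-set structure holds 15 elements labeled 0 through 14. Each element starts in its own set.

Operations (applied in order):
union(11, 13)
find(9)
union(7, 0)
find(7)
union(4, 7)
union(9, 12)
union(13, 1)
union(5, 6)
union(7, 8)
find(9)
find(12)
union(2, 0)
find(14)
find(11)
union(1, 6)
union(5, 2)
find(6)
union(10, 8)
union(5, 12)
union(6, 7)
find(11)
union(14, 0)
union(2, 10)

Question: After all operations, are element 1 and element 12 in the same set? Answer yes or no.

Answer: yes

Derivation:
Step 1: union(11, 13) -> merged; set of 11 now {11, 13}
Step 2: find(9) -> no change; set of 9 is {9}
Step 3: union(7, 0) -> merged; set of 7 now {0, 7}
Step 4: find(7) -> no change; set of 7 is {0, 7}
Step 5: union(4, 7) -> merged; set of 4 now {0, 4, 7}
Step 6: union(9, 12) -> merged; set of 9 now {9, 12}
Step 7: union(13, 1) -> merged; set of 13 now {1, 11, 13}
Step 8: union(5, 6) -> merged; set of 5 now {5, 6}
Step 9: union(7, 8) -> merged; set of 7 now {0, 4, 7, 8}
Step 10: find(9) -> no change; set of 9 is {9, 12}
Step 11: find(12) -> no change; set of 12 is {9, 12}
Step 12: union(2, 0) -> merged; set of 2 now {0, 2, 4, 7, 8}
Step 13: find(14) -> no change; set of 14 is {14}
Step 14: find(11) -> no change; set of 11 is {1, 11, 13}
Step 15: union(1, 6) -> merged; set of 1 now {1, 5, 6, 11, 13}
Step 16: union(5, 2) -> merged; set of 5 now {0, 1, 2, 4, 5, 6, 7, 8, 11, 13}
Step 17: find(6) -> no change; set of 6 is {0, 1, 2, 4, 5, 6, 7, 8, 11, 13}
Step 18: union(10, 8) -> merged; set of 10 now {0, 1, 2, 4, 5, 6, 7, 8, 10, 11, 13}
Step 19: union(5, 12) -> merged; set of 5 now {0, 1, 2, 4, 5, 6, 7, 8, 9, 10, 11, 12, 13}
Step 20: union(6, 7) -> already same set; set of 6 now {0, 1, 2, 4, 5, 6, 7, 8, 9, 10, 11, 12, 13}
Step 21: find(11) -> no change; set of 11 is {0, 1, 2, 4, 5, 6, 7, 8, 9, 10, 11, 12, 13}
Step 22: union(14, 0) -> merged; set of 14 now {0, 1, 2, 4, 5, 6, 7, 8, 9, 10, 11, 12, 13, 14}
Step 23: union(2, 10) -> already same set; set of 2 now {0, 1, 2, 4, 5, 6, 7, 8, 9, 10, 11, 12, 13, 14}
Set of 1: {0, 1, 2, 4, 5, 6, 7, 8, 9, 10, 11, 12, 13, 14}; 12 is a member.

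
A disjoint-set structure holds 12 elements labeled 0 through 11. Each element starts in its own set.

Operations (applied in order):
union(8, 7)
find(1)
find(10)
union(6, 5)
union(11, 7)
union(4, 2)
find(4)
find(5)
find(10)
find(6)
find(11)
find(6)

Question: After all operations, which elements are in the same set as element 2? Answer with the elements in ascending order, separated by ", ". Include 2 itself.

Answer: 2, 4

Derivation:
Step 1: union(8, 7) -> merged; set of 8 now {7, 8}
Step 2: find(1) -> no change; set of 1 is {1}
Step 3: find(10) -> no change; set of 10 is {10}
Step 4: union(6, 5) -> merged; set of 6 now {5, 6}
Step 5: union(11, 7) -> merged; set of 11 now {7, 8, 11}
Step 6: union(4, 2) -> merged; set of 4 now {2, 4}
Step 7: find(4) -> no change; set of 4 is {2, 4}
Step 8: find(5) -> no change; set of 5 is {5, 6}
Step 9: find(10) -> no change; set of 10 is {10}
Step 10: find(6) -> no change; set of 6 is {5, 6}
Step 11: find(11) -> no change; set of 11 is {7, 8, 11}
Step 12: find(6) -> no change; set of 6 is {5, 6}
Component of 2: {2, 4}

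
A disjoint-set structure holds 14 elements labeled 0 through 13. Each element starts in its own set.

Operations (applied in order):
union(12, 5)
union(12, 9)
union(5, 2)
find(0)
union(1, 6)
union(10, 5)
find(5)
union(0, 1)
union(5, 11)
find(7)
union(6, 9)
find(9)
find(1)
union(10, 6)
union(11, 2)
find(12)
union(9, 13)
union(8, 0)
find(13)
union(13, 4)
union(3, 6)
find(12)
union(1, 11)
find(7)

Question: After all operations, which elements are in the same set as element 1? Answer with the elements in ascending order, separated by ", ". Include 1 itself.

Answer: 0, 1, 2, 3, 4, 5, 6, 8, 9, 10, 11, 12, 13

Derivation:
Step 1: union(12, 5) -> merged; set of 12 now {5, 12}
Step 2: union(12, 9) -> merged; set of 12 now {5, 9, 12}
Step 3: union(5, 2) -> merged; set of 5 now {2, 5, 9, 12}
Step 4: find(0) -> no change; set of 0 is {0}
Step 5: union(1, 6) -> merged; set of 1 now {1, 6}
Step 6: union(10, 5) -> merged; set of 10 now {2, 5, 9, 10, 12}
Step 7: find(5) -> no change; set of 5 is {2, 5, 9, 10, 12}
Step 8: union(0, 1) -> merged; set of 0 now {0, 1, 6}
Step 9: union(5, 11) -> merged; set of 5 now {2, 5, 9, 10, 11, 12}
Step 10: find(7) -> no change; set of 7 is {7}
Step 11: union(6, 9) -> merged; set of 6 now {0, 1, 2, 5, 6, 9, 10, 11, 12}
Step 12: find(9) -> no change; set of 9 is {0, 1, 2, 5, 6, 9, 10, 11, 12}
Step 13: find(1) -> no change; set of 1 is {0, 1, 2, 5, 6, 9, 10, 11, 12}
Step 14: union(10, 6) -> already same set; set of 10 now {0, 1, 2, 5, 6, 9, 10, 11, 12}
Step 15: union(11, 2) -> already same set; set of 11 now {0, 1, 2, 5, 6, 9, 10, 11, 12}
Step 16: find(12) -> no change; set of 12 is {0, 1, 2, 5, 6, 9, 10, 11, 12}
Step 17: union(9, 13) -> merged; set of 9 now {0, 1, 2, 5, 6, 9, 10, 11, 12, 13}
Step 18: union(8, 0) -> merged; set of 8 now {0, 1, 2, 5, 6, 8, 9, 10, 11, 12, 13}
Step 19: find(13) -> no change; set of 13 is {0, 1, 2, 5, 6, 8, 9, 10, 11, 12, 13}
Step 20: union(13, 4) -> merged; set of 13 now {0, 1, 2, 4, 5, 6, 8, 9, 10, 11, 12, 13}
Step 21: union(3, 6) -> merged; set of 3 now {0, 1, 2, 3, 4, 5, 6, 8, 9, 10, 11, 12, 13}
Step 22: find(12) -> no change; set of 12 is {0, 1, 2, 3, 4, 5, 6, 8, 9, 10, 11, 12, 13}
Step 23: union(1, 11) -> already same set; set of 1 now {0, 1, 2, 3, 4, 5, 6, 8, 9, 10, 11, 12, 13}
Step 24: find(7) -> no change; set of 7 is {7}
Component of 1: {0, 1, 2, 3, 4, 5, 6, 8, 9, 10, 11, 12, 13}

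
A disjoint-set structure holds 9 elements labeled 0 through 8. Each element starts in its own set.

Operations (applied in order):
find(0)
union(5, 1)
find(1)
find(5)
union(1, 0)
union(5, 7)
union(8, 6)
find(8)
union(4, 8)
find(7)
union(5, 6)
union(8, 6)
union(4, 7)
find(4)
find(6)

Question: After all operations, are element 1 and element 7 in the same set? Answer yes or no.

Answer: yes

Derivation:
Step 1: find(0) -> no change; set of 0 is {0}
Step 2: union(5, 1) -> merged; set of 5 now {1, 5}
Step 3: find(1) -> no change; set of 1 is {1, 5}
Step 4: find(5) -> no change; set of 5 is {1, 5}
Step 5: union(1, 0) -> merged; set of 1 now {0, 1, 5}
Step 6: union(5, 7) -> merged; set of 5 now {0, 1, 5, 7}
Step 7: union(8, 6) -> merged; set of 8 now {6, 8}
Step 8: find(8) -> no change; set of 8 is {6, 8}
Step 9: union(4, 8) -> merged; set of 4 now {4, 6, 8}
Step 10: find(7) -> no change; set of 7 is {0, 1, 5, 7}
Step 11: union(5, 6) -> merged; set of 5 now {0, 1, 4, 5, 6, 7, 8}
Step 12: union(8, 6) -> already same set; set of 8 now {0, 1, 4, 5, 6, 7, 8}
Step 13: union(4, 7) -> already same set; set of 4 now {0, 1, 4, 5, 6, 7, 8}
Step 14: find(4) -> no change; set of 4 is {0, 1, 4, 5, 6, 7, 8}
Step 15: find(6) -> no change; set of 6 is {0, 1, 4, 5, 6, 7, 8}
Set of 1: {0, 1, 4, 5, 6, 7, 8}; 7 is a member.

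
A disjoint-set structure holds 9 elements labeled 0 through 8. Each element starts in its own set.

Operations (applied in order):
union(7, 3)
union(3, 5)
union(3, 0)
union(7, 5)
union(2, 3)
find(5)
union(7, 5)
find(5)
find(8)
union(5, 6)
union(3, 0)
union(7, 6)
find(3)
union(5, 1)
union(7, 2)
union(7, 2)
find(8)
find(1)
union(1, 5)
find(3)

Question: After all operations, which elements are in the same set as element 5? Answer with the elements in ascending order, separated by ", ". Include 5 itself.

Step 1: union(7, 3) -> merged; set of 7 now {3, 7}
Step 2: union(3, 5) -> merged; set of 3 now {3, 5, 7}
Step 3: union(3, 0) -> merged; set of 3 now {0, 3, 5, 7}
Step 4: union(7, 5) -> already same set; set of 7 now {0, 3, 5, 7}
Step 5: union(2, 3) -> merged; set of 2 now {0, 2, 3, 5, 7}
Step 6: find(5) -> no change; set of 5 is {0, 2, 3, 5, 7}
Step 7: union(7, 5) -> already same set; set of 7 now {0, 2, 3, 5, 7}
Step 8: find(5) -> no change; set of 5 is {0, 2, 3, 5, 7}
Step 9: find(8) -> no change; set of 8 is {8}
Step 10: union(5, 6) -> merged; set of 5 now {0, 2, 3, 5, 6, 7}
Step 11: union(3, 0) -> already same set; set of 3 now {0, 2, 3, 5, 6, 7}
Step 12: union(7, 6) -> already same set; set of 7 now {0, 2, 3, 5, 6, 7}
Step 13: find(3) -> no change; set of 3 is {0, 2, 3, 5, 6, 7}
Step 14: union(5, 1) -> merged; set of 5 now {0, 1, 2, 3, 5, 6, 7}
Step 15: union(7, 2) -> already same set; set of 7 now {0, 1, 2, 3, 5, 6, 7}
Step 16: union(7, 2) -> already same set; set of 7 now {0, 1, 2, 3, 5, 6, 7}
Step 17: find(8) -> no change; set of 8 is {8}
Step 18: find(1) -> no change; set of 1 is {0, 1, 2, 3, 5, 6, 7}
Step 19: union(1, 5) -> already same set; set of 1 now {0, 1, 2, 3, 5, 6, 7}
Step 20: find(3) -> no change; set of 3 is {0, 1, 2, 3, 5, 6, 7}
Component of 5: {0, 1, 2, 3, 5, 6, 7}

Answer: 0, 1, 2, 3, 5, 6, 7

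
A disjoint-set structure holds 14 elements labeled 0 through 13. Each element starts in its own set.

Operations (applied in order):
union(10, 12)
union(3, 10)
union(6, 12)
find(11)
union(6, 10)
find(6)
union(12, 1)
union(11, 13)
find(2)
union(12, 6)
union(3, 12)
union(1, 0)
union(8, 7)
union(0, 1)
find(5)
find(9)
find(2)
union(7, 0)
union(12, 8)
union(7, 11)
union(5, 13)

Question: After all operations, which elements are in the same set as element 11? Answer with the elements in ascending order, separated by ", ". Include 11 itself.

Answer: 0, 1, 3, 5, 6, 7, 8, 10, 11, 12, 13

Derivation:
Step 1: union(10, 12) -> merged; set of 10 now {10, 12}
Step 2: union(3, 10) -> merged; set of 3 now {3, 10, 12}
Step 3: union(6, 12) -> merged; set of 6 now {3, 6, 10, 12}
Step 4: find(11) -> no change; set of 11 is {11}
Step 5: union(6, 10) -> already same set; set of 6 now {3, 6, 10, 12}
Step 6: find(6) -> no change; set of 6 is {3, 6, 10, 12}
Step 7: union(12, 1) -> merged; set of 12 now {1, 3, 6, 10, 12}
Step 8: union(11, 13) -> merged; set of 11 now {11, 13}
Step 9: find(2) -> no change; set of 2 is {2}
Step 10: union(12, 6) -> already same set; set of 12 now {1, 3, 6, 10, 12}
Step 11: union(3, 12) -> already same set; set of 3 now {1, 3, 6, 10, 12}
Step 12: union(1, 0) -> merged; set of 1 now {0, 1, 3, 6, 10, 12}
Step 13: union(8, 7) -> merged; set of 8 now {7, 8}
Step 14: union(0, 1) -> already same set; set of 0 now {0, 1, 3, 6, 10, 12}
Step 15: find(5) -> no change; set of 5 is {5}
Step 16: find(9) -> no change; set of 9 is {9}
Step 17: find(2) -> no change; set of 2 is {2}
Step 18: union(7, 0) -> merged; set of 7 now {0, 1, 3, 6, 7, 8, 10, 12}
Step 19: union(12, 8) -> already same set; set of 12 now {0, 1, 3, 6, 7, 8, 10, 12}
Step 20: union(7, 11) -> merged; set of 7 now {0, 1, 3, 6, 7, 8, 10, 11, 12, 13}
Step 21: union(5, 13) -> merged; set of 5 now {0, 1, 3, 5, 6, 7, 8, 10, 11, 12, 13}
Component of 11: {0, 1, 3, 5, 6, 7, 8, 10, 11, 12, 13}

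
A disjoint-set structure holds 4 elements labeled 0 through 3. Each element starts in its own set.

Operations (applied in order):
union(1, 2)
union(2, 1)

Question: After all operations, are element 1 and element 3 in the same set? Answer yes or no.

Answer: no

Derivation:
Step 1: union(1, 2) -> merged; set of 1 now {1, 2}
Step 2: union(2, 1) -> already same set; set of 2 now {1, 2}
Set of 1: {1, 2}; 3 is not a member.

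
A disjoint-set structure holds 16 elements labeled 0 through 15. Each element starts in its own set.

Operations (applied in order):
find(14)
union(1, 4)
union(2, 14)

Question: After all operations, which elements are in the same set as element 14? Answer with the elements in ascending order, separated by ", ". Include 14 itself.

Answer: 2, 14

Derivation:
Step 1: find(14) -> no change; set of 14 is {14}
Step 2: union(1, 4) -> merged; set of 1 now {1, 4}
Step 3: union(2, 14) -> merged; set of 2 now {2, 14}
Component of 14: {2, 14}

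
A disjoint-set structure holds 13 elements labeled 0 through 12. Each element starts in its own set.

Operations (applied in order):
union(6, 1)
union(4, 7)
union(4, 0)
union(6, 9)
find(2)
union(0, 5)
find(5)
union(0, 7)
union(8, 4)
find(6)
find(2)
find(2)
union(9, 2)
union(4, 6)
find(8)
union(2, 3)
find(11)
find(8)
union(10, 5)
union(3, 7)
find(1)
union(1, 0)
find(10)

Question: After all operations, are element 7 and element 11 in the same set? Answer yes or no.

Answer: no

Derivation:
Step 1: union(6, 1) -> merged; set of 6 now {1, 6}
Step 2: union(4, 7) -> merged; set of 4 now {4, 7}
Step 3: union(4, 0) -> merged; set of 4 now {0, 4, 7}
Step 4: union(6, 9) -> merged; set of 6 now {1, 6, 9}
Step 5: find(2) -> no change; set of 2 is {2}
Step 6: union(0, 5) -> merged; set of 0 now {0, 4, 5, 7}
Step 7: find(5) -> no change; set of 5 is {0, 4, 5, 7}
Step 8: union(0, 7) -> already same set; set of 0 now {0, 4, 5, 7}
Step 9: union(8, 4) -> merged; set of 8 now {0, 4, 5, 7, 8}
Step 10: find(6) -> no change; set of 6 is {1, 6, 9}
Step 11: find(2) -> no change; set of 2 is {2}
Step 12: find(2) -> no change; set of 2 is {2}
Step 13: union(9, 2) -> merged; set of 9 now {1, 2, 6, 9}
Step 14: union(4, 6) -> merged; set of 4 now {0, 1, 2, 4, 5, 6, 7, 8, 9}
Step 15: find(8) -> no change; set of 8 is {0, 1, 2, 4, 5, 6, 7, 8, 9}
Step 16: union(2, 3) -> merged; set of 2 now {0, 1, 2, 3, 4, 5, 6, 7, 8, 9}
Step 17: find(11) -> no change; set of 11 is {11}
Step 18: find(8) -> no change; set of 8 is {0, 1, 2, 3, 4, 5, 6, 7, 8, 9}
Step 19: union(10, 5) -> merged; set of 10 now {0, 1, 2, 3, 4, 5, 6, 7, 8, 9, 10}
Step 20: union(3, 7) -> already same set; set of 3 now {0, 1, 2, 3, 4, 5, 6, 7, 8, 9, 10}
Step 21: find(1) -> no change; set of 1 is {0, 1, 2, 3, 4, 5, 6, 7, 8, 9, 10}
Step 22: union(1, 0) -> already same set; set of 1 now {0, 1, 2, 3, 4, 5, 6, 7, 8, 9, 10}
Step 23: find(10) -> no change; set of 10 is {0, 1, 2, 3, 4, 5, 6, 7, 8, 9, 10}
Set of 7: {0, 1, 2, 3, 4, 5, 6, 7, 8, 9, 10}; 11 is not a member.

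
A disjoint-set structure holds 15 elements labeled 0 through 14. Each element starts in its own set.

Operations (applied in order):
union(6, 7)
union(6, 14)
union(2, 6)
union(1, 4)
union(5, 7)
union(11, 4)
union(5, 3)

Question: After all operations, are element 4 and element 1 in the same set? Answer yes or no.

Step 1: union(6, 7) -> merged; set of 6 now {6, 7}
Step 2: union(6, 14) -> merged; set of 6 now {6, 7, 14}
Step 3: union(2, 6) -> merged; set of 2 now {2, 6, 7, 14}
Step 4: union(1, 4) -> merged; set of 1 now {1, 4}
Step 5: union(5, 7) -> merged; set of 5 now {2, 5, 6, 7, 14}
Step 6: union(11, 4) -> merged; set of 11 now {1, 4, 11}
Step 7: union(5, 3) -> merged; set of 5 now {2, 3, 5, 6, 7, 14}
Set of 4: {1, 4, 11}; 1 is a member.

Answer: yes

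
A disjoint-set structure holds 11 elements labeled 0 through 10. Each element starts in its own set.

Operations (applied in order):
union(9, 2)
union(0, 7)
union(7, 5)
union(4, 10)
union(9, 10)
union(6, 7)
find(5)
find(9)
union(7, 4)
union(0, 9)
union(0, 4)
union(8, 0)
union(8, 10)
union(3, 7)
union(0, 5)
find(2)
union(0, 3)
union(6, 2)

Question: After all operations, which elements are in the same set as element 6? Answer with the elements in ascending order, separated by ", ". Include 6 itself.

Answer: 0, 2, 3, 4, 5, 6, 7, 8, 9, 10

Derivation:
Step 1: union(9, 2) -> merged; set of 9 now {2, 9}
Step 2: union(0, 7) -> merged; set of 0 now {0, 7}
Step 3: union(7, 5) -> merged; set of 7 now {0, 5, 7}
Step 4: union(4, 10) -> merged; set of 4 now {4, 10}
Step 5: union(9, 10) -> merged; set of 9 now {2, 4, 9, 10}
Step 6: union(6, 7) -> merged; set of 6 now {0, 5, 6, 7}
Step 7: find(5) -> no change; set of 5 is {0, 5, 6, 7}
Step 8: find(9) -> no change; set of 9 is {2, 4, 9, 10}
Step 9: union(7, 4) -> merged; set of 7 now {0, 2, 4, 5, 6, 7, 9, 10}
Step 10: union(0, 9) -> already same set; set of 0 now {0, 2, 4, 5, 6, 7, 9, 10}
Step 11: union(0, 4) -> already same set; set of 0 now {0, 2, 4, 5, 6, 7, 9, 10}
Step 12: union(8, 0) -> merged; set of 8 now {0, 2, 4, 5, 6, 7, 8, 9, 10}
Step 13: union(8, 10) -> already same set; set of 8 now {0, 2, 4, 5, 6, 7, 8, 9, 10}
Step 14: union(3, 7) -> merged; set of 3 now {0, 2, 3, 4, 5, 6, 7, 8, 9, 10}
Step 15: union(0, 5) -> already same set; set of 0 now {0, 2, 3, 4, 5, 6, 7, 8, 9, 10}
Step 16: find(2) -> no change; set of 2 is {0, 2, 3, 4, 5, 6, 7, 8, 9, 10}
Step 17: union(0, 3) -> already same set; set of 0 now {0, 2, 3, 4, 5, 6, 7, 8, 9, 10}
Step 18: union(6, 2) -> already same set; set of 6 now {0, 2, 3, 4, 5, 6, 7, 8, 9, 10}
Component of 6: {0, 2, 3, 4, 5, 6, 7, 8, 9, 10}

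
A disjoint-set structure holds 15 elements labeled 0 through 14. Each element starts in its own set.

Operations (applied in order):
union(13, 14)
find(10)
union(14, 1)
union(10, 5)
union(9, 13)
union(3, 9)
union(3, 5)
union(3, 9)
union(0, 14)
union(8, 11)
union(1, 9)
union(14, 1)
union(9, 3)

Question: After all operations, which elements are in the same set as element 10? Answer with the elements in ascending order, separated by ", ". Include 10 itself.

Step 1: union(13, 14) -> merged; set of 13 now {13, 14}
Step 2: find(10) -> no change; set of 10 is {10}
Step 3: union(14, 1) -> merged; set of 14 now {1, 13, 14}
Step 4: union(10, 5) -> merged; set of 10 now {5, 10}
Step 5: union(9, 13) -> merged; set of 9 now {1, 9, 13, 14}
Step 6: union(3, 9) -> merged; set of 3 now {1, 3, 9, 13, 14}
Step 7: union(3, 5) -> merged; set of 3 now {1, 3, 5, 9, 10, 13, 14}
Step 8: union(3, 9) -> already same set; set of 3 now {1, 3, 5, 9, 10, 13, 14}
Step 9: union(0, 14) -> merged; set of 0 now {0, 1, 3, 5, 9, 10, 13, 14}
Step 10: union(8, 11) -> merged; set of 8 now {8, 11}
Step 11: union(1, 9) -> already same set; set of 1 now {0, 1, 3, 5, 9, 10, 13, 14}
Step 12: union(14, 1) -> already same set; set of 14 now {0, 1, 3, 5, 9, 10, 13, 14}
Step 13: union(9, 3) -> already same set; set of 9 now {0, 1, 3, 5, 9, 10, 13, 14}
Component of 10: {0, 1, 3, 5, 9, 10, 13, 14}

Answer: 0, 1, 3, 5, 9, 10, 13, 14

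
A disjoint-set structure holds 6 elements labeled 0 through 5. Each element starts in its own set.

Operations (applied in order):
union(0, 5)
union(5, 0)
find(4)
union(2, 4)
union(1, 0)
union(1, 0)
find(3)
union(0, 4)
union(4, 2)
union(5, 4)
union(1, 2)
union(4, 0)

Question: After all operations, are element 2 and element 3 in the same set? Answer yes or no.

Step 1: union(0, 5) -> merged; set of 0 now {0, 5}
Step 2: union(5, 0) -> already same set; set of 5 now {0, 5}
Step 3: find(4) -> no change; set of 4 is {4}
Step 4: union(2, 4) -> merged; set of 2 now {2, 4}
Step 5: union(1, 0) -> merged; set of 1 now {0, 1, 5}
Step 6: union(1, 0) -> already same set; set of 1 now {0, 1, 5}
Step 7: find(3) -> no change; set of 3 is {3}
Step 8: union(0, 4) -> merged; set of 0 now {0, 1, 2, 4, 5}
Step 9: union(4, 2) -> already same set; set of 4 now {0, 1, 2, 4, 5}
Step 10: union(5, 4) -> already same set; set of 5 now {0, 1, 2, 4, 5}
Step 11: union(1, 2) -> already same set; set of 1 now {0, 1, 2, 4, 5}
Step 12: union(4, 0) -> already same set; set of 4 now {0, 1, 2, 4, 5}
Set of 2: {0, 1, 2, 4, 5}; 3 is not a member.

Answer: no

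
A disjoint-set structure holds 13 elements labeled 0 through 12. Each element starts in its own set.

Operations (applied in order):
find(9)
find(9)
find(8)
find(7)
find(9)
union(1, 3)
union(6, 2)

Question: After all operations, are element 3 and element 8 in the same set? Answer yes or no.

Step 1: find(9) -> no change; set of 9 is {9}
Step 2: find(9) -> no change; set of 9 is {9}
Step 3: find(8) -> no change; set of 8 is {8}
Step 4: find(7) -> no change; set of 7 is {7}
Step 5: find(9) -> no change; set of 9 is {9}
Step 6: union(1, 3) -> merged; set of 1 now {1, 3}
Step 7: union(6, 2) -> merged; set of 6 now {2, 6}
Set of 3: {1, 3}; 8 is not a member.

Answer: no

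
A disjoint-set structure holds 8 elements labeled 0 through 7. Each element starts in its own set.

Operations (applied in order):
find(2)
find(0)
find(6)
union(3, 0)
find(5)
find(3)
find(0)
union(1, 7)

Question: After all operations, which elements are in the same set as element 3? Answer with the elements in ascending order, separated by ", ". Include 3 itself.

Answer: 0, 3

Derivation:
Step 1: find(2) -> no change; set of 2 is {2}
Step 2: find(0) -> no change; set of 0 is {0}
Step 3: find(6) -> no change; set of 6 is {6}
Step 4: union(3, 0) -> merged; set of 3 now {0, 3}
Step 5: find(5) -> no change; set of 5 is {5}
Step 6: find(3) -> no change; set of 3 is {0, 3}
Step 7: find(0) -> no change; set of 0 is {0, 3}
Step 8: union(1, 7) -> merged; set of 1 now {1, 7}
Component of 3: {0, 3}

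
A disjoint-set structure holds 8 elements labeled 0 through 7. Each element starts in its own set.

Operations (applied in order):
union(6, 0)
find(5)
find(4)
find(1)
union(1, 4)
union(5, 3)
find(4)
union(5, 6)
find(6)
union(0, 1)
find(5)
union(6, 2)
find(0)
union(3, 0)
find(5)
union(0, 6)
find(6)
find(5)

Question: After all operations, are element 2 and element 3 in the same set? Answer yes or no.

Step 1: union(6, 0) -> merged; set of 6 now {0, 6}
Step 2: find(5) -> no change; set of 5 is {5}
Step 3: find(4) -> no change; set of 4 is {4}
Step 4: find(1) -> no change; set of 1 is {1}
Step 5: union(1, 4) -> merged; set of 1 now {1, 4}
Step 6: union(5, 3) -> merged; set of 5 now {3, 5}
Step 7: find(4) -> no change; set of 4 is {1, 4}
Step 8: union(5, 6) -> merged; set of 5 now {0, 3, 5, 6}
Step 9: find(6) -> no change; set of 6 is {0, 3, 5, 6}
Step 10: union(0, 1) -> merged; set of 0 now {0, 1, 3, 4, 5, 6}
Step 11: find(5) -> no change; set of 5 is {0, 1, 3, 4, 5, 6}
Step 12: union(6, 2) -> merged; set of 6 now {0, 1, 2, 3, 4, 5, 6}
Step 13: find(0) -> no change; set of 0 is {0, 1, 2, 3, 4, 5, 6}
Step 14: union(3, 0) -> already same set; set of 3 now {0, 1, 2, 3, 4, 5, 6}
Step 15: find(5) -> no change; set of 5 is {0, 1, 2, 3, 4, 5, 6}
Step 16: union(0, 6) -> already same set; set of 0 now {0, 1, 2, 3, 4, 5, 6}
Step 17: find(6) -> no change; set of 6 is {0, 1, 2, 3, 4, 5, 6}
Step 18: find(5) -> no change; set of 5 is {0, 1, 2, 3, 4, 5, 6}
Set of 2: {0, 1, 2, 3, 4, 5, 6}; 3 is a member.

Answer: yes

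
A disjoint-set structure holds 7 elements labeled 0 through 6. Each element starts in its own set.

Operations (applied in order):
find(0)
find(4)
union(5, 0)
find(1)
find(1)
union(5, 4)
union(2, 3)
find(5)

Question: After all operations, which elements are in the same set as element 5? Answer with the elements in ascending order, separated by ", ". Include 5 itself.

Answer: 0, 4, 5

Derivation:
Step 1: find(0) -> no change; set of 0 is {0}
Step 2: find(4) -> no change; set of 4 is {4}
Step 3: union(5, 0) -> merged; set of 5 now {0, 5}
Step 4: find(1) -> no change; set of 1 is {1}
Step 5: find(1) -> no change; set of 1 is {1}
Step 6: union(5, 4) -> merged; set of 5 now {0, 4, 5}
Step 7: union(2, 3) -> merged; set of 2 now {2, 3}
Step 8: find(5) -> no change; set of 5 is {0, 4, 5}
Component of 5: {0, 4, 5}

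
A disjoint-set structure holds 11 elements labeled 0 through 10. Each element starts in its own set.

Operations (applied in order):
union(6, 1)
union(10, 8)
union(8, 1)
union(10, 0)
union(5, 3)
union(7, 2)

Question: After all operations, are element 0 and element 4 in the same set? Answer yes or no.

Answer: no

Derivation:
Step 1: union(6, 1) -> merged; set of 6 now {1, 6}
Step 2: union(10, 8) -> merged; set of 10 now {8, 10}
Step 3: union(8, 1) -> merged; set of 8 now {1, 6, 8, 10}
Step 4: union(10, 0) -> merged; set of 10 now {0, 1, 6, 8, 10}
Step 5: union(5, 3) -> merged; set of 5 now {3, 5}
Step 6: union(7, 2) -> merged; set of 7 now {2, 7}
Set of 0: {0, 1, 6, 8, 10}; 4 is not a member.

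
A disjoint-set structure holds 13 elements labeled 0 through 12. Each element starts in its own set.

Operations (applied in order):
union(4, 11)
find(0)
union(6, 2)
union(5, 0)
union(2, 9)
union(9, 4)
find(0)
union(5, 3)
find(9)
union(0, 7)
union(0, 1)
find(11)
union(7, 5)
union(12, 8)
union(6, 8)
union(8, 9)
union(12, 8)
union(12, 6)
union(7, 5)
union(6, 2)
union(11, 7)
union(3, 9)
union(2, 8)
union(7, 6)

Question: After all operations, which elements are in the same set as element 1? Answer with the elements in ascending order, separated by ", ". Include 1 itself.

Answer: 0, 1, 2, 3, 4, 5, 6, 7, 8, 9, 11, 12

Derivation:
Step 1: union(4, 11) -> merged; set of 4 now {4, 11}
Step 2: find(0) -> no change; set of 0 is {0}
Step 3: union(6, 2) -> merged; set of 6 now {2, 6}
Step 4: union(5, 0) -> merged; set of 5 now {0, 5}
Step 5: union(2, 9) -> merged; set of 2 now {2, 6, 9}
Step 6: union(9, 4) -> merged; set of 9 now {2, 4, 6, 9, 11}
Step 7: find(0) -> no change; set of 0 is {0, 5}
Step 8: union(5, 3) -> merged; set of 5 now {0, 3, 5}
Step 9: find(9) -> no change; set of 9 is {2, 4, 6, 9, 11}
Step 10: union(0, 7) -> merged; set of 0 now {0, 3, 5, 7}
Step 11: union(0, 1) -> merged; set of 0 now {0, 1, 3, 5, 7}
Step 12: find(11) -> no change; set of 11 is {2, 4, 6, 9, 11}
Step 13: union(7, 5) -> already same set; set of 7 now {0, 1, 3, 5, 7}
Step 14: union(12, 8) -> merged; set of 12 now {8, 12}
Step 15: union(6, 8) -> merged; set of 6 now {2, 4, 6, 8, 9, 11, 12}
Step 16: union(8, 9) -> already same set; set of 8 now {2, 4, 6, 8, 9, 11, 12}
Step 17: union(12, 8) -> already same set; set of 12 now {2, 4, 6, 8, 9, 11, 12}
Step 18: union(12, 6) -> already same set; set of 12 now {2, 4, 6, 8, 9, 11, 12}
Step 19: union(7, 5) -> already same set; set of 7 now {0, 1, 3, 5, 7}
Step 20: union(6, 2) -> already same set; set of 6 now {2, 4, 6, 8, 9, 11, 12}
Step 21: union(11, 7) -> merged; set of 11 now {0, 1, 2, 3, 4, 5, 6, 7, 8, 9, 11, 12}
Step 22: union(3, 9) -> already same set; set of 3 now {0, 1, 2, 3, 4, 5, 6, 7, 8, 9, 11, 12}
Step 23: union(2, 8) -> already same set; set of 2 now {0, 1, 2, 3, 4, 5, 6, 7, 8, 9, 11, 12}
Step 24: union(7, 6) -> already same set; set of 7 now {0, 1, 2, 3, 4, 5, 6, 7, 8, 9, 11, 12}
Component of 1: {0, 1, 2, 3, 4, 5, 6, 7, 8, 9, 11, 12}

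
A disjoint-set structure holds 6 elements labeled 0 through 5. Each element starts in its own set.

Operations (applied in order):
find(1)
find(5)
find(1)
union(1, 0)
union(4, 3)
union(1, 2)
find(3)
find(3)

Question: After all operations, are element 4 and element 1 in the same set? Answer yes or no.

Step 1: find(1) -> no change; set of 1 is {1}
Step 2: find(5) -> no change; set of 5 is {5}
Step 3: find(1) -> no change; set of 1 is {1}
Step 4: union(1, 0) -> merged; set of 1 now {0, 1}
Step 5: union(4, 3) -> merged; set of 4 now {3, 4}
Step 6: union(1, 2) -> merged; set of 1 now {0, 1, 2}
Step 7: find(3) -> no change; set of 3 is {3, 4}
Step 8: find(3) -> no change; set of 3 is {3, 4}
Set of 4: {3, 4}; 1 is not a member.

Answer: no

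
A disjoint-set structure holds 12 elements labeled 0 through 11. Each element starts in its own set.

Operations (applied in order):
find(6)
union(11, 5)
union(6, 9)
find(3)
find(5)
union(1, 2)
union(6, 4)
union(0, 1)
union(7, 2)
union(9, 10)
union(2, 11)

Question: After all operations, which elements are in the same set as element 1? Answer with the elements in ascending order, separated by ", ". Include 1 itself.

Answer: 0, 1, 2, 5, 7, 11

Derivation:
Step 1: find(6) -> no change; set of 6 is {6}
Step 2: union(11, 5) -> merged; set of 11 now {5, 11}
Step 3: union(6, 9) -> merged; set of 6 now {6, 9}
Step 4: find(3) -> no change; set of 3 is {3}
Step 5: find(5) -> no change; set of 5 is {5, 11}
Step 6: union(1, 2) -> merged; set of 1 now {1, 2}
Step 7: union(6, 4) -> merged; set of 6 now {4, 6, 9}
Step 8: union(0, 1) -> merged; set of 0 now {0, 1, 2}
Step 9: union(7, 2) -> merged; set of 7 now {0, 1, 2, 7}
Step 10: union(9, 10) -> merged; set of 9 now {4, 6, 9, 10}
Step 11: union(2, 11) -> merged; set of 2 now {0, 1, 2, 5, 7, 11}
Component of 1: {0, 1, 2, 5, 7, 11}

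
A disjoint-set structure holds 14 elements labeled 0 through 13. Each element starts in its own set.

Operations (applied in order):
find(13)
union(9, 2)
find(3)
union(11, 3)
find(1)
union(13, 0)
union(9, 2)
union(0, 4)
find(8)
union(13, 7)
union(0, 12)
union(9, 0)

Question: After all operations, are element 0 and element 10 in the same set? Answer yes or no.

Answer: no

Derivation:
Step 1: find(13) -> no change; set of 13 is {13}
Step 2: union(9, 2) -> merged; set of 9 now {2, 9}
Step 3: find(3) -> no change; set of 3 is {3}
Step 4: union(11, 3) -> merged; set of 11 now {3, 11}
Step 5: find(1) -> no change; set of 1 is {1}
Step 6: union(13, 0) -> merged; set of 13 now {0, 13}
Step 7: union(9, 2) -> already same set; set of 9 now {2, 9}
Step 8: union(0, 4) -> merged; set of 0 now {0, 4, 13}
Step 9: find(8) -> no change; set of 8 is {8}
Step 10: union(13, 7) -> merged; set of 13 now {0, 4, 7, 13}
Step 11: union(0, 12) -> merged; set of 0 now {0, 4, 7, 12, 13}
Step 12: union(9, 0) -> merged; set of 9 now {0, 2, 4, 7, 9, 12, 13}
Set of 0: {0, 2, 4, 7, 9, 12, 13}; 10 is not a member.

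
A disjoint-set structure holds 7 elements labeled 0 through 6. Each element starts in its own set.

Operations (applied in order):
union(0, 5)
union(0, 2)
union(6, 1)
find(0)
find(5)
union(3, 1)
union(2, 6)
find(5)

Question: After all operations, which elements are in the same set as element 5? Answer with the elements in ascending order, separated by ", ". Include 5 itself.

Step 1: union(0, 5) -> merged; set of 0 now {0, 5}
Step 2: union(0, 2) -> merged; set of 0 now {0, 2, 5}
Step 3: union(6, 1) -> merged; set of 6 now {1, 6}
Step 4: find(0) -> no change; set of 0 is {0, 2, 5}
Step 5: find(5) -> no change; set of 5 is {0, 2, 5}
Step 6: union(3, 1) -> merged; set of 3 now {1, 3, 6}
Step 7: union(2, 6) -> merged; set of 2 now {0, 1, 2, 3, 5, 6}
Step 8: find(5) -> no change; set of 5 is {0, 1, 2, 3, 5, 6}
Component of 5: {0, 1, 2, 3, 5, 6}

Answer: 0, 1, 2, 3, 5, 6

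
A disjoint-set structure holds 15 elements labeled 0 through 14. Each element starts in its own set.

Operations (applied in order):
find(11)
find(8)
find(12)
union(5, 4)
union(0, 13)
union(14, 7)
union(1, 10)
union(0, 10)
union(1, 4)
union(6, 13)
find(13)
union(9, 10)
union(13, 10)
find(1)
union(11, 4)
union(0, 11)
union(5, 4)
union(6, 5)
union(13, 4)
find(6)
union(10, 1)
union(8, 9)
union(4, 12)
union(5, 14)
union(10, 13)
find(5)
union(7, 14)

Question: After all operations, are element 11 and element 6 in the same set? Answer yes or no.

Answer: yes

Derivation:
Step 1: find(11) -> no change; set of 11 is {11}
Step 2: find(8) -> no change; set of 8 is {8}
Step 3: find(12) -> no change; set of 12 is {12}
Step 4: union(5, 4) -> merged; set of 5 now {4, 5}
Step 5: union(0, 13) -> merged; set of 0 now {0, 13}
Step 6: union(14, 7) -> merged; set of 14 now {7, 14}
Step 7: union(1, 10) -> merged; set of 1 now {1, 10}
Step 8: union(0, 10) -> merged; set of 0 now {0, 1, 10, 13}
Step 9: union(1, 4) -> merged; set of 1 now {0, 1, 4, 5, 10, 13}
Step 10: union(6, 13) -> merged; set of 6 now {0, 1, 4, 5, 6, 10, 13}
Step 11: find(13) -> no change; set of 13 is {0, 1, 4, 5, 6, 10, 13}
Step 12: union(9, 10) -> merged; set of 9 now {0, 1, 4, 5, 6, 9, 10, 13}
Step 13: union(13, 10) -> already same set; set of 13 now {0, 1, 4, 5, 6, 9, 10, 13}
Step 14: find(1) -> no change; set of 1 is {0, 1, 4, 5, 6, 9, 10, 13}
Step 15: union(11, 4) -> merged; set of 11 now {0, 1, 4, 5, 6, 9, 10, 11, 13}
Step 16: union(0, 11) -> already same set; set of 0 now {0, 1, 4, 5, 6, 9, 10, 11, 13}
Step 17: union(5, 4) -> already same set; set of 5 now {0, 1, 4, 5, 6, 9, 10, 11, 13}
Step 18: union(6, 5) -> already same set; set of 6 now {0, 1, 4, 5, 6, 9, 10, 11, 13}
Step 19: union(13, 4) -> already same set; set of 13 now {0, 1, 4, 5, 6, 9, 10, 11, 13}
Step 20: find(6) -> no change; set of 6 is {0, 1, 4, 5, 6, 9, 10, 11, 13}
Step 21: union(10, 1) -> already same set; set of 10 now {0, 1, 4, 5, 6, 9, 10, 11, 13}
Step 22: union(8, 9) -> merged; set of 8 now {0, 1, 4, 5, 6, 8, 9, 10, 11, 13}
Step 23: union(4, 12) -> merged; set of 4 now {0, 1, 4, 5, 6, 8, 9, 10, 11, 12, 13}
Step 24: union(5, 14) -> merged; set of 5 now {0, 1, 4, 5, 6, 7, 8, 9, 10, 11, 12, 13, 14}
Step 25: union(10, 13) -> already same set; set of 10 now {0, 1, 4, 5, 6, 7, 8, 9, 10, 11, 12, 13, 14}
Step 26: find(5) -> no change; set of 5 is {0, 1, 4, 5, 6, 7, 8, 9, 10, 11, 12, 13, 14}
Step 27: union(7, 14) -> already same set; set of 7 now {0, 1, 4, 5, 6, 7, 8, 9, 10, 11, 12, 13, 14}
Set of 11: {0, 1, 4, 5, 6, 7, 8, 9, 10, 11, 12, 13, 14}; 6 is a member.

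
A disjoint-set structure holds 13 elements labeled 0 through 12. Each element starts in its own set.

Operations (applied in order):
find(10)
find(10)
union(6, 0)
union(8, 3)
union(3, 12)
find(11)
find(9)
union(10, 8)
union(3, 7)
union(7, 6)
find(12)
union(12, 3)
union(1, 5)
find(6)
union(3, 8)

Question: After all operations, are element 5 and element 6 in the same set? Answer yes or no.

Answer: no

Derivation:
Step 1: find(10) -> no change; set of 10 is {10}
Step 2: find(10) -> no change; set of 10 is {10}
Step 3: union(6, 0) -> merged; set of 6 now {0, 6}
Step 4: union(8, 3) -> merged; set of 8 now {3, 8}
Step 5: union(3, 12) -> merged; set of 3 now {3, 8, 12}
Step 6: find(11) -> no change; set of 11 is {11}
Step 7: find(9) -> no change; set of 9 is {9}
Step 8: union(10, 8) -> merged; set of 10 now {3, 8, 10, 12}
Step 9: union(3, 7) -> merged; set of 3 now {3, 7, 8, 10, 12}
Step 10: union(7, 6) -> merged; set of 7 now {0, 3, 6, 7, 8, 10, 12}
Step 11: find(12) -> no change; set of 12 is {0, 3, 6, 7, 8, 10, 12}
Step 12: union(12, 3) -> already same set; set of 12 now {0, 3, 6, 7, 8, 10, 12}
Step 13: union(1, 5) -> merged; set of 1 now {1, 5}
Step 14: find(6) -> no change; set of 6 is {0, 3, 6, 7, 8, 10, 12}
Step 15: union(3, 8) -> already same set; set of 3 now {0, 3, 6, 7, 8, 10, 12}
Set of 5: {1, 5}; 6 is not a member.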